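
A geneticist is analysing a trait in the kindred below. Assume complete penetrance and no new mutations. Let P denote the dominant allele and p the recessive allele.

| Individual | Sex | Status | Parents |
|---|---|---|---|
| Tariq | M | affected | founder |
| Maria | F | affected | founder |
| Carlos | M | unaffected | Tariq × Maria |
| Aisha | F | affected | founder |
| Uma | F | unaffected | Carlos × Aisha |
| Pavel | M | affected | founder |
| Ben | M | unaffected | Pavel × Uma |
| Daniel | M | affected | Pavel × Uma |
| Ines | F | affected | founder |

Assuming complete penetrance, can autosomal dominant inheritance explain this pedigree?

A consistent assignment under autosomal dominant exists: Tariq Pp, Maria Pp, Carlos pp, Aisha Pp, Uma pp, Pavel Pp, Ben pp, Daniel Pp, Ines PP.
In this assignment every recorded phenotype matches its genotype and every non-founder's genotype is obtainable from its parents' genotypes, so the pedigree is consistent.

Yes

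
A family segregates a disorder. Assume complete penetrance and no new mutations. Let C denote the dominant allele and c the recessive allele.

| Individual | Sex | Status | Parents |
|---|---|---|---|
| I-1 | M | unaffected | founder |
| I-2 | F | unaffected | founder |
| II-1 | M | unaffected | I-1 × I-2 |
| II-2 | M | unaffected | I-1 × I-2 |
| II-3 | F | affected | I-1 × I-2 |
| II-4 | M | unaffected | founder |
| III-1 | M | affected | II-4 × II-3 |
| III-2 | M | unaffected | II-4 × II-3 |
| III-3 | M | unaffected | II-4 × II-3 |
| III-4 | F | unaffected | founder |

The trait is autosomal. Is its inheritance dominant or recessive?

recessive

I-1 and I-2 are both unaffected yet have an affected child II-3. Under dominance, an affected child requires at least one affected parent, so the trait cannot be dominant.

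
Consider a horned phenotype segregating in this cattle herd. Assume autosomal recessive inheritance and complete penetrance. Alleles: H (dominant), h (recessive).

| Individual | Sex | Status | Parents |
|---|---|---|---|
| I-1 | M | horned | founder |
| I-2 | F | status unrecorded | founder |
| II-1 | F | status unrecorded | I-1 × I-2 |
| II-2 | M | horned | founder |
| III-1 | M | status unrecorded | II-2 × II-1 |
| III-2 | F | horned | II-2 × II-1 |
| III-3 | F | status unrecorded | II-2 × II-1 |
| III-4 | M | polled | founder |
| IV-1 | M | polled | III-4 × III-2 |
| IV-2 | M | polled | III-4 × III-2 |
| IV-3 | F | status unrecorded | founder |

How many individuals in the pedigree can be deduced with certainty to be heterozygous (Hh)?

2

Obligate heterozygotes: IV-1 is polled so carries H and received h from III-2 (hh), so IV-1 is Hh; IV-2 is polled so carries H and received h from III-2 (hh), so IV-2 is Hh.
Every other individual is either homozygous by phenotype or has at least one consistent homozygous assignment, so the count is 2.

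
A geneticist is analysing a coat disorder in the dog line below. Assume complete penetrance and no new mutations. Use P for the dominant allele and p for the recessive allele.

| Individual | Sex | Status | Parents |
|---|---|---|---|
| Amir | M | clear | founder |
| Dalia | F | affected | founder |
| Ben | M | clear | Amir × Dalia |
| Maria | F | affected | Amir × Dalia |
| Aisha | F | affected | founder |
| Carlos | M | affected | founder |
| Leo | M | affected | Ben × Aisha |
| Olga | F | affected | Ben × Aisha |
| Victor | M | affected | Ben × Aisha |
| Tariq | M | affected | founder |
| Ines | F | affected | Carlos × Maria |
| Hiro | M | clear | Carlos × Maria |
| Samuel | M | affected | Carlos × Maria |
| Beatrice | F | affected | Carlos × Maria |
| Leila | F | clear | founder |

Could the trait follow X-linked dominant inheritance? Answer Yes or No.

A consistent assignment under X-linked dominant exists: Amir X^p Y, Dalia X^P X^p, Ben X^p Y, Maria X^P X^p, Aisha X^P X^P, Carlos X^P Y, Leo X^P Y, Olga X^P X^p, Victor X^P Y, Tariq X^P Y, Ines X^P X^P, Hiro X^p Y, Samuel X^P Y, Beatrice X^P X^P, Leila X^p X^p.
In this assignment every recorded phenotype matches its genotype and every non-founder's genotype is obtainable from its parents' genotypes, so the pedigree is consistent.

Yes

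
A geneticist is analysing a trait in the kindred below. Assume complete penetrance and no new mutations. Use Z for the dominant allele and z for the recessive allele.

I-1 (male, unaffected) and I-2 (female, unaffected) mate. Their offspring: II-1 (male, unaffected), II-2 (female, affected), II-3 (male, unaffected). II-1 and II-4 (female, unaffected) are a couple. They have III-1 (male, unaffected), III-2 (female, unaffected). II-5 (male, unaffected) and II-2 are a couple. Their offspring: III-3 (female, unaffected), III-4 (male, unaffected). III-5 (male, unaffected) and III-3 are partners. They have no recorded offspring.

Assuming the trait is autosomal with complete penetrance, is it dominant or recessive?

recessive

I-1 and I-2 are both unaffected yet have an affected child II-2. Under dominance, an affected child requires at least one affected parent, so the trait cannot be dominant.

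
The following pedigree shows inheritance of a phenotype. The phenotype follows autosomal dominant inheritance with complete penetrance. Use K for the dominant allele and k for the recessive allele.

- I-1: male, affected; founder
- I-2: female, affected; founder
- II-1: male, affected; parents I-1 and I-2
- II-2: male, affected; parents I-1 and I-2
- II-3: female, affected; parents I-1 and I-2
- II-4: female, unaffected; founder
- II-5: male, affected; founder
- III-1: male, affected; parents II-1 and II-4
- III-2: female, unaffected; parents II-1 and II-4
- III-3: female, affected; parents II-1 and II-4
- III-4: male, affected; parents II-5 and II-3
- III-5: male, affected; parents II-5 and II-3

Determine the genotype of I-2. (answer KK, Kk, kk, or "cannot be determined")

I-2's phenotype allows KK or Kk, and no parent or child forces a single allele at both positions; consistent genotype assignments exist with I-2 as KK or Kk.

cannot be determined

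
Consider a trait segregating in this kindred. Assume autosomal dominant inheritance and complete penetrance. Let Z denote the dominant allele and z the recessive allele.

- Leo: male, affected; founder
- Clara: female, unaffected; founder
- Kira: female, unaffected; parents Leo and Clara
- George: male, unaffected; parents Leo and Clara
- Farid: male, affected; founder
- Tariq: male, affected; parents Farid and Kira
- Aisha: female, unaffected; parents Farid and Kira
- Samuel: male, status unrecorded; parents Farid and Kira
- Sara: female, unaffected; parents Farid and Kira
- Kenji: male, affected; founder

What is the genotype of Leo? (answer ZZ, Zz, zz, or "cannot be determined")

Zz

From phenotype alone, Leo is ZZ or Zz.
Leo is affected so carries Z and passed z to Kira (zz), so Leo is Zz.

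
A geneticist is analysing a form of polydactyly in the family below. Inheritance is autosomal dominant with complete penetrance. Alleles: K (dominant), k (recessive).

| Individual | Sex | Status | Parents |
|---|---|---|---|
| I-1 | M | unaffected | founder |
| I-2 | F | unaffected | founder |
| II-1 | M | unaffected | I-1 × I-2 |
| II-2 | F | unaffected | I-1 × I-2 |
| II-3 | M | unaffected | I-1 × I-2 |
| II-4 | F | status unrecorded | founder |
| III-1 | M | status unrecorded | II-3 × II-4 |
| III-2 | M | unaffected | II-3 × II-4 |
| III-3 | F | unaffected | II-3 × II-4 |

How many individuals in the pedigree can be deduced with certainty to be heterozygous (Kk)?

0

No individual's genotype is forced to Kk by the pedigree, so the count is 0.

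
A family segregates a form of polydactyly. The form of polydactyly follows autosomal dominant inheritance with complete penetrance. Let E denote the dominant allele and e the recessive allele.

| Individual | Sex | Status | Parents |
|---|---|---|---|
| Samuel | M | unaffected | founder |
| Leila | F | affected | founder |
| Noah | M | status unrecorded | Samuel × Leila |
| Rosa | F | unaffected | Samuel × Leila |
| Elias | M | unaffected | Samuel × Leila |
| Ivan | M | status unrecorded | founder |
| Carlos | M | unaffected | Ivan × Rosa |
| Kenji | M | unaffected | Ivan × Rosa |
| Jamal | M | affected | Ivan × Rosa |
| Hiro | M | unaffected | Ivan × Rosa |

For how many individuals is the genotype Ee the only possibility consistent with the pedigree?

3

Obligate heterozygotes: Leila is affected so carries E and passed e to Rosa (ee), so Leila is Ee; Ivan passed E to Jamal (Ee, whose e came from Rosa) and passed e to Carlos (ee), so Ivan is Ee; Jamal is affected so carries E and received e from Rosa (ee), so Jamal is Ee.
Every other individual is either homozygous by phenotype or has at least one consistent homozygous assignment, so the count is 3.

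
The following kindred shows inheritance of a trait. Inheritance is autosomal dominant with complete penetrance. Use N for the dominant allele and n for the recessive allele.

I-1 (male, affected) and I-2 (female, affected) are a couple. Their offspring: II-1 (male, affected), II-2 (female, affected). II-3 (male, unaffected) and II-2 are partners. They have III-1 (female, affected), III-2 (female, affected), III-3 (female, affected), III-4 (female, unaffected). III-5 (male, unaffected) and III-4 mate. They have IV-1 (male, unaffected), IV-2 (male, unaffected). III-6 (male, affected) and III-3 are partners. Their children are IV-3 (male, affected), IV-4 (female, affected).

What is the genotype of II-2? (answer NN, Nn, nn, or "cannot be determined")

Nn

From phenotype alone, II-2 is NN or Nn.
II-2 is affected so carries N and passed n to III-4 (nn), so II-2 is Nn.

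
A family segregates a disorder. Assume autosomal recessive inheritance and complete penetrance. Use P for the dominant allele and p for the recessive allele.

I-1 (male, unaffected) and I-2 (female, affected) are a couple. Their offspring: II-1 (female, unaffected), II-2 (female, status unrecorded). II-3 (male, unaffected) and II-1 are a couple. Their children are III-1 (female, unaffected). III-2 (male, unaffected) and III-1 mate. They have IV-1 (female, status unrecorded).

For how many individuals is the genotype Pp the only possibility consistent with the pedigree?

Obligate heterozygotes: II-1 is unaffected so carries P and received p from I-2 (pp), so II-1 is Pp.
Every other individual is either homozygous by phenotype or has at least one consistent homozygous assignment, so the count is 1.

1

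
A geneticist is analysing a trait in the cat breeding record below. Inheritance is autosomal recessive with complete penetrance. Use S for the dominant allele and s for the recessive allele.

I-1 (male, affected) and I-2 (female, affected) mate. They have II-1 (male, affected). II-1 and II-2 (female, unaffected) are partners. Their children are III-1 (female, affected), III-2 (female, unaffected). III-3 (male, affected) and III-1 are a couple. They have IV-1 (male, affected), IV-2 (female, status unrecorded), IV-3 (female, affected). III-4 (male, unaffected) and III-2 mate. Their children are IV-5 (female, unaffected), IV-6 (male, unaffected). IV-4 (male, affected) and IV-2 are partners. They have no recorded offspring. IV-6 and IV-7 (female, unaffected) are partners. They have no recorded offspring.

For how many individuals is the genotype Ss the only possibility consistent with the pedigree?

Obligate heterozygotes: II-2 is unaffected so carries S and passed s to III-1 (ss), so II-2 is Ss; III-2 is unaffected so carries S and received s from II-1 (ss), so III-2 is Ss.
Every other individual is either homozygous by phenotype or has at least one consistent homozygous assignment, so the count is 2.

2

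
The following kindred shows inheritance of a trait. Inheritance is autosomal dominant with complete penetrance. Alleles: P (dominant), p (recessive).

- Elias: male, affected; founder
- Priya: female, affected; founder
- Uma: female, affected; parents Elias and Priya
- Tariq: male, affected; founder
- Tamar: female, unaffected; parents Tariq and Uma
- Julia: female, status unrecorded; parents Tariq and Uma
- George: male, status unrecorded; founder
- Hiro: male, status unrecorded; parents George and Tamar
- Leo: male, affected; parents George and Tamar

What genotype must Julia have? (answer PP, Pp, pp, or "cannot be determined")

Julia's phenotype is unrecorded, and no parent or child forces a single allele at both positions; consistent genotype assignments exist with Julia as PP or Pp or pp.

cannot be determined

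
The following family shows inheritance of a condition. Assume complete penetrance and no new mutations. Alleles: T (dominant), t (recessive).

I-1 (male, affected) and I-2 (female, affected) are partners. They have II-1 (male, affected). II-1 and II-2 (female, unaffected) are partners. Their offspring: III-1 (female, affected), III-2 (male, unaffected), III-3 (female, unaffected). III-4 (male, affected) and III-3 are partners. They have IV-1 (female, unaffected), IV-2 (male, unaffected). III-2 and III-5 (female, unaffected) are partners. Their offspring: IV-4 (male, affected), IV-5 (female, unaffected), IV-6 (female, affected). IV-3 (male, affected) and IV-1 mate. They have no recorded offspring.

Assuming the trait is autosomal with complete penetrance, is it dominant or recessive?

III-2 and III-5 are both unaffected yet have an affected child IV-4. Under dominance, an affected child requires at least one affected parent, so the trait cannot be dominant.

recessive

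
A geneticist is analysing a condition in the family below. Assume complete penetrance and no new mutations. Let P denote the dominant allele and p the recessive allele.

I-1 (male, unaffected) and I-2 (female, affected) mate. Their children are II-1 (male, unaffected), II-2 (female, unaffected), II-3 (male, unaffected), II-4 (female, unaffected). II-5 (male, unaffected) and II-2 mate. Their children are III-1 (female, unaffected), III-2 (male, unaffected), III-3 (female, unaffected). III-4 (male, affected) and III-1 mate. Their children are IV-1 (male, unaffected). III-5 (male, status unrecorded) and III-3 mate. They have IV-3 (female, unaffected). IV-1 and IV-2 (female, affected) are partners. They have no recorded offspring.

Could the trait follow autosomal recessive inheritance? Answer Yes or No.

Yes

A consistent assignment under autosomal recessive exists: I-1 PP, I-2 pp, II-1 Pp, II-2 Pp, II-3 Pp, II-4 Pp, II-5 PP, III-1 PP, III-2 PP, III-3 PP, III-4 pp, III-5 PP, IV-1 Pp, IV-2 pp, IV-3 PP.
In this assignment every recorded phenotype matches its genotype and every non-founder's genotype is obtainable from its parents' genotypes, so the pedigree is consistent.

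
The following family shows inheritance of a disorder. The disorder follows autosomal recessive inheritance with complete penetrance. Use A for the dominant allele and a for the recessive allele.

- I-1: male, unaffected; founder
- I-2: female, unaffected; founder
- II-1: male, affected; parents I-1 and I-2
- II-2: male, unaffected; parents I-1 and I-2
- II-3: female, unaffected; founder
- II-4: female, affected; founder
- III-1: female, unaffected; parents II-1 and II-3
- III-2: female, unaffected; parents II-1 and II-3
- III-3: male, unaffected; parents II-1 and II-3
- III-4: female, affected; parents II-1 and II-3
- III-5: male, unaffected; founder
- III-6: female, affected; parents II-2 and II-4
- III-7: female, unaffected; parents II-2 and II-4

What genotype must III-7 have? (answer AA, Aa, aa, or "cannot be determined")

Aa

From phenotype alone, III-7 is AA or Aa.
III-7 is unaffected so carries A and received a from II-4 (aa), so III-7 is Aa.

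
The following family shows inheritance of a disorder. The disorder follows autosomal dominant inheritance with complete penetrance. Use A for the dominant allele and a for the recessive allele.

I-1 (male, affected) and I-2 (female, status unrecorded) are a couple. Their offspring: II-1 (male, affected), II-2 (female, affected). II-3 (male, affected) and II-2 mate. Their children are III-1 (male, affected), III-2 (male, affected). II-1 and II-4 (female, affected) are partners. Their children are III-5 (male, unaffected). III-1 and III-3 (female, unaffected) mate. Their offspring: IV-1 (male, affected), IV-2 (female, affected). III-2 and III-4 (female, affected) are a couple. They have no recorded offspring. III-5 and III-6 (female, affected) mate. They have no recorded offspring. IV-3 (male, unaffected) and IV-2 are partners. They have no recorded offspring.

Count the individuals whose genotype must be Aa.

4

Obligate heterozygotes: II-1 is affected so carries A and passed a to III-5 (aa), so II-1 is Aa; II-4 is affected so carries A and passed a to III-5 (aa), so II-4 is Aa; IV-1 is affected so carries A and received a from III-3 (aa), so IV-1 is Aa; IV-2 is affected so carries A and received a from III-3 (aa), so IV-2 is Aa.
Every other individual is either homozygous by phenotype or has at least one consistent homozygous assignment, so the count is 4.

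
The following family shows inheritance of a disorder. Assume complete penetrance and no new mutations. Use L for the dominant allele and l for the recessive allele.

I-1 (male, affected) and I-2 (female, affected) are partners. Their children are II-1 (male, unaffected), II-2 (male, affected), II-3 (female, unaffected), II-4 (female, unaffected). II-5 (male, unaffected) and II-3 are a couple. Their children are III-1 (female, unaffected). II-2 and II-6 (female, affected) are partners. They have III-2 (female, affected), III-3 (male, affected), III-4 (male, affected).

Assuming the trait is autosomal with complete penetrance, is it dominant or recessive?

I-1 and I-2 are both affected yet have an unaffected child II-1. Under a recessive model two affected parents are homozygous and every child would be affected, so the trait cannot be recessive.

dominant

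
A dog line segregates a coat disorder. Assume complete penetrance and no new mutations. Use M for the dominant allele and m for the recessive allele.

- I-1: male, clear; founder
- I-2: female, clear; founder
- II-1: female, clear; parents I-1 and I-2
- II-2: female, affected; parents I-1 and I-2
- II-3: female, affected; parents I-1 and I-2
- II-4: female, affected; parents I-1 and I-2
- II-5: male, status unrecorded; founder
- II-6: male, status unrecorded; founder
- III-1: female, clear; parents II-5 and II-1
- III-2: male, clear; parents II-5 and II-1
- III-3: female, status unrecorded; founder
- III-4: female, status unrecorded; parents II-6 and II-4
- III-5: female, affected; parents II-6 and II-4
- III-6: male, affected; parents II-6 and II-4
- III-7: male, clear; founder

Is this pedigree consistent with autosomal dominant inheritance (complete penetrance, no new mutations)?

Under autosomal dominant, II-2 (affected, female) cannot arise from I-1 (clear) × I-2 (clear).

No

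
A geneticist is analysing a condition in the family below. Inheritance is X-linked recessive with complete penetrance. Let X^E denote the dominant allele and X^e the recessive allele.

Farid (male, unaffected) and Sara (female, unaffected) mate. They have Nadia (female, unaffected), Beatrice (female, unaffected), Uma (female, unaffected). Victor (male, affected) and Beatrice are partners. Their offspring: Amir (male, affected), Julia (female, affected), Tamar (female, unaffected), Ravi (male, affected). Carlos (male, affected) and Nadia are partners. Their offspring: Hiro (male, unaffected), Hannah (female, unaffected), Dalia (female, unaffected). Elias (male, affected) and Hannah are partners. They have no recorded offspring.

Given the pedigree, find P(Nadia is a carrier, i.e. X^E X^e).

Farid is unaffected, so Farid is X^E Y.
Sara is unaffected so carries E and passed e to Beatrice (X^E X^e, whose E came from Farid), so Sara is X^E X^e.
Their cross gives offspring ratios 1/2 X^E X^E : 1/2 X^E X^e. Conditioning on Nadia being unaffected, P(X^E X^e) = 1/2 / 1 = 1/2 before taking Nadia's own offspring into account.
Carlos is affected, so Carlos is X^e Y.
Now use Nadia's offspring. Probability of each recorded status — unaffected son Hiro: 1/2 if Nadia is X^E X^e, 1 if X^E X^E; unaffected daughter Hannah: 1/2 if Nadia is X^E X^e, 1 if X^E X^E; unaffected daughter Dalia: 1/2 if Nadia is X^E X^e, 1 if X^E X^E.
Bayes: P(X^E X^e) = 1/2·1/8 / (1/2·1/8 + 1/2·1) = 1/9.

1/9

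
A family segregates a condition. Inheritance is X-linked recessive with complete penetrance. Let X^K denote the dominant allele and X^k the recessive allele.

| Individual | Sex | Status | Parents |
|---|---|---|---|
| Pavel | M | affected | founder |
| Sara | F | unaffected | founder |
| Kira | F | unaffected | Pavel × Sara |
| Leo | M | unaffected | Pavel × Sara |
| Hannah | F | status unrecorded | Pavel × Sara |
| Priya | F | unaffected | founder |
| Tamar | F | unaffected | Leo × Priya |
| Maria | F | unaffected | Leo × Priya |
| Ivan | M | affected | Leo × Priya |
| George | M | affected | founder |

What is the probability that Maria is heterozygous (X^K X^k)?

1/2

Leo is unaffected, so Leo is X^K Y.
Priya is unaffected so carries K and passed k to Ivan (X^k Y), so Priya is X^K X^k.
Their cross gives offspring ratios 1/2 X^K X^K : 1/2 X^K X^k. Conditioning on Maria being unaffected, P(X^K X^k) = 1/2 / 1 = 1/2.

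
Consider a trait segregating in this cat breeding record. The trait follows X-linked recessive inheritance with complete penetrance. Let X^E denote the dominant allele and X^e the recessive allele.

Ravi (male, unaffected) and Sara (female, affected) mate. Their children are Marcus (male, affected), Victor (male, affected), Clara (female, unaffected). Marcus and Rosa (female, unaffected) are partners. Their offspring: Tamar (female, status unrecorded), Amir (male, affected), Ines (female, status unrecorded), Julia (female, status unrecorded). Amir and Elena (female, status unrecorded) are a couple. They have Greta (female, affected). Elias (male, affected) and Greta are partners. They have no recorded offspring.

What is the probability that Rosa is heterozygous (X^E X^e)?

1

Rosa is unaffected so carries E and passed e to Amir (X^e Y), so Rosa is X^E X^e, giving P(X^E X^e) = 1.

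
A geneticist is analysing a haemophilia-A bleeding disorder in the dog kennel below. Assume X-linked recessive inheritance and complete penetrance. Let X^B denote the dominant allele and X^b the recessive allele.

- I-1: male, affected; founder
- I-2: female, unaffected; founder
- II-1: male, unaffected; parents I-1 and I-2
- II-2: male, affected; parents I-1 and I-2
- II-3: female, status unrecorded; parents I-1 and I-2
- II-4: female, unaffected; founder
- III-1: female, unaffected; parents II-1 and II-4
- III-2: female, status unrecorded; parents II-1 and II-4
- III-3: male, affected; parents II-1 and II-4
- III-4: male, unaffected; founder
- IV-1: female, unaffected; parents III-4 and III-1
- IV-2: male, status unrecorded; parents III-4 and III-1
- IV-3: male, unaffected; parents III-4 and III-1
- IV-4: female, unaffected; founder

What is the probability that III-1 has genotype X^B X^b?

II-1 is unaffected, so II-1 is X^B Y.
II-4 is unaffected so carries B and passed b to III-3 (X^b Y), so II-4 is X^B X^b.
Their cross gives offspring ratios 1/2 X^B X^B : 1/2 X^B X^b. Conditioning on III-1 being unaffected, P(X^B X^b) = 1/2 / 1 = 1/2 before taking III-1's own offspring into account.
III-4 is unaffected, so III-4 is X^B Y.
Now use III-1's offspring. Probability of each recorded status — unaffected son IV-3: 1/2 if III-1 is X^B X^b, 1 if X^B X^B. (IV-1, IV-2: equally likely either way, so uninformative.)
Bayes: P(X^B X^b) = 1/2·1/2 / (1/2·1/2 + 1/2·1) = 1/3.

1/3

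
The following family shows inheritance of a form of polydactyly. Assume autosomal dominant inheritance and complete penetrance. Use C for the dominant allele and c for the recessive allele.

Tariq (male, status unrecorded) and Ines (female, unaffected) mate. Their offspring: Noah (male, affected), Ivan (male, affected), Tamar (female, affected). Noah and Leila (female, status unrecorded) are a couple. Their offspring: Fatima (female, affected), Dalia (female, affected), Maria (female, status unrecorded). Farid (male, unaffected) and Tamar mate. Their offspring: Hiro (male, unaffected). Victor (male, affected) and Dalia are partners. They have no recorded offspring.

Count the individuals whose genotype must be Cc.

3

Obligate heterozygotes: Noah is affected so carries C and received c from Ines (cc), so Noah is Cc; Ivan is affected so carries C and received c from Ines (cc), so Ivan is Cc; Tamar is affected so carries C and received c from Ines (cc), so Tamar is Cc.
Every other individual is either homozygous by phenotype or has at least one consistent homozygous assignment, so the count is 3.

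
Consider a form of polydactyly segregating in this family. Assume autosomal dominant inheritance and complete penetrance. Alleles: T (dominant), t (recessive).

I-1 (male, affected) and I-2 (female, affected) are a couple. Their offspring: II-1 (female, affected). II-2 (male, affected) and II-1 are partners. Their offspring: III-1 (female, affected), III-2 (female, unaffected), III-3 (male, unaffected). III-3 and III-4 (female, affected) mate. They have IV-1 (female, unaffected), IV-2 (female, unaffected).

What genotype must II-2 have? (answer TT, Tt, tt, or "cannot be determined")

Tt

From phenotype alone, II-2 is TT or Tt.
II-2 is affected so carries T and passed t to III-2 (tt), so II-2 is Tt.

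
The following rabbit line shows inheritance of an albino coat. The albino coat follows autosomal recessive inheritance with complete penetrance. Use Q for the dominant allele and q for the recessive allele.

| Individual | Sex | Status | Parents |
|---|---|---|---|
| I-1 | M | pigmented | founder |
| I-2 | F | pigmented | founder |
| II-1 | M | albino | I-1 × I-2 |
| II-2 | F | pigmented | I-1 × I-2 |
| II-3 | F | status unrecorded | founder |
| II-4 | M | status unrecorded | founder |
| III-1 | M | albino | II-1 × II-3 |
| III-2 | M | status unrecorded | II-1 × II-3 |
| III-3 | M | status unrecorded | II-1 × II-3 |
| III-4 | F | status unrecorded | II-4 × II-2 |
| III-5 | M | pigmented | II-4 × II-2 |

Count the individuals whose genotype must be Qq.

Obligate heterozygotes: I-1 is pigmented so carries Q and passed q to II-1 (qq), so I-1 is Qq; I-2 is pigmented so carries Q and passed q to II-1 (qq), so I-2 is Qq.
Every other individual is either homozygous by phenotype or has at least one consistent homozygous assignment, so the count is 2.

2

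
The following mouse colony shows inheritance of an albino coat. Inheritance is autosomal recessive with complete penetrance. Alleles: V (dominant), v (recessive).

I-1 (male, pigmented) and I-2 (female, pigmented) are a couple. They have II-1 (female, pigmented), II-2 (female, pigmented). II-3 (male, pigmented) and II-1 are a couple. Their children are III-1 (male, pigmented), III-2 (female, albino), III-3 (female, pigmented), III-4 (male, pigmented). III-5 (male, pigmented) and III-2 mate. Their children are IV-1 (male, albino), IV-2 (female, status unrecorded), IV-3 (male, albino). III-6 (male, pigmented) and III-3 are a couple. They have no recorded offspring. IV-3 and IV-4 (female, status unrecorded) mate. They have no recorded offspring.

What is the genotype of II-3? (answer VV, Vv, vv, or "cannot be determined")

From phenotype alone, II-3 is VV or Vv.
II-3 is pigmented so carries V and passed v to III-2 (vv), so II-3 is Vv.

Vv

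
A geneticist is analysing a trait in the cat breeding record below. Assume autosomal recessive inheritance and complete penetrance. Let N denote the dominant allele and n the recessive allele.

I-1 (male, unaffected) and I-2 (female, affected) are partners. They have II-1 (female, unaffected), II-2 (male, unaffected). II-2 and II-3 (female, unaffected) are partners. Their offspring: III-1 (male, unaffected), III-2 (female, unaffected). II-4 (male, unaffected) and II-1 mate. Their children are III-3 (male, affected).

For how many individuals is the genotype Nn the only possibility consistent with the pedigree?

3

Obligate heterozygotes: II-1 is unaffected so carries N and received n from I-2 (nn), so II-1 is Nn; II-2 is unaffected so carries N and received n from I-2 (nn), so II-2 is Nn; II-4 is unaffected so carries N and passed n to III-3 (nn), so II-4 is Nn.
Every other individual is either homozygous by phenotype or has at least one consistent homozygous assignment, so the count is 3.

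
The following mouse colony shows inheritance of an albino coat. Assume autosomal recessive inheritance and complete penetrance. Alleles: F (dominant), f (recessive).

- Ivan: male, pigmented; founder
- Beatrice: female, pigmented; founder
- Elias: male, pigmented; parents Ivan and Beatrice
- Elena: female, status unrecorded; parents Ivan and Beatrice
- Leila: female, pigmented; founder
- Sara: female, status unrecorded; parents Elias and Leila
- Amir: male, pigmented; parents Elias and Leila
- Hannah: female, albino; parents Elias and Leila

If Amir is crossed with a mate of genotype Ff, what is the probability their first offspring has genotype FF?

Elias is pigmented so carries F and passed f to Hannah (ff), so Elias is Ff.
Leila is pigmented so carries F and passed f to Hannah (ff), so Leila is Ff.
Amir is a pigmented offspring of Elias (Ff) × Leila (Ff), whose cross gives 1/4 FF : 1/2 Ff : 1/4 ff; conditioning on being pigmented, Amir is FF with probability 1/3, Ff with probability 2/3.
Summing over parental genotype combinations, P(offspring has genotype FF) = 1/3·1/2 + 2/3·1/4 = 1/3.

1/3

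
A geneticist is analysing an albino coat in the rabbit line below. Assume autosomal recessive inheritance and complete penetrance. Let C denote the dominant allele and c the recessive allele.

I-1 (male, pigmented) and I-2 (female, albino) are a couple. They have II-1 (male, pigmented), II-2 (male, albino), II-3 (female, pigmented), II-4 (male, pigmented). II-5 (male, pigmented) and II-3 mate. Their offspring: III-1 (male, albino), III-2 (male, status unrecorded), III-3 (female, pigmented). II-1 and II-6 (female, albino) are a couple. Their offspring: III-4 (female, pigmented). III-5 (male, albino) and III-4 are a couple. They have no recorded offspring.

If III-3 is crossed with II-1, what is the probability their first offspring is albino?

II-5 is pigmented so carries C and passed c to III-1 (cc), so II-5 is Cc.
II-3 is pigmented so carries C and received c from I-2 (cc), so II-3 is Cc.
III-3 is a pigmented offspring of II-5 (Cc) × II-3 (Cc), whose cross gives 1/4 CC : 1/2 Cc : 1/4 cc; conditioning on being pigmented, III-3 is CC with probability 1/3, Cc with probability 2/3.
II-1 is pigmented so carries C and received c from I-2 (cc), so II-1 is Cc.
Summing over parental genotype combinations, P(offspring is albino) = 2/3·1/4 = 1/6.

1/6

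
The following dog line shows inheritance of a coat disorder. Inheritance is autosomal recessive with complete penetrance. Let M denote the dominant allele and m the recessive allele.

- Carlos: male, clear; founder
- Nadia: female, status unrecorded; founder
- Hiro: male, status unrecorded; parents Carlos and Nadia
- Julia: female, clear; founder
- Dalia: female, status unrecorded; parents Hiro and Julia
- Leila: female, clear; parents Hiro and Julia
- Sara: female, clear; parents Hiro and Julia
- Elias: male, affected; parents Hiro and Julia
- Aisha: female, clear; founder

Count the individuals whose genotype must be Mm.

1

Obligate heterozygotes: Julia is clear so carries M and passed m to Elias (mm), so Julia is Mm.
Every other individual is either homozygous by phenotype or has at least one consistent homozygous assignment, so the count is 1.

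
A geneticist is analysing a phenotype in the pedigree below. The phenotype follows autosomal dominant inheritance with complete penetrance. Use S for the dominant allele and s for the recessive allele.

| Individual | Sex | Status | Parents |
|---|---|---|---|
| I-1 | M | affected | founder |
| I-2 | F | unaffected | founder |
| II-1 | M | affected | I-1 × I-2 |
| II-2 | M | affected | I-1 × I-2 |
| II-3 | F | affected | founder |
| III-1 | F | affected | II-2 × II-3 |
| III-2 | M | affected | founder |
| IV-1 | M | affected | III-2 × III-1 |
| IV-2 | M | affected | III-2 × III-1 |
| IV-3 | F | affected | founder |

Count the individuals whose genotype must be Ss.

2

Obligate heterozygotes: II-1 is affected so carries S and received s from I-2 (ss), so II-1 is Ss; II-2 is affected so carries S and received s from I-2 (ss), so II-2 is Ss.
Every other individual is either homozygous by phenotype or has at least one consistent homozygous assignment, so the count is 2.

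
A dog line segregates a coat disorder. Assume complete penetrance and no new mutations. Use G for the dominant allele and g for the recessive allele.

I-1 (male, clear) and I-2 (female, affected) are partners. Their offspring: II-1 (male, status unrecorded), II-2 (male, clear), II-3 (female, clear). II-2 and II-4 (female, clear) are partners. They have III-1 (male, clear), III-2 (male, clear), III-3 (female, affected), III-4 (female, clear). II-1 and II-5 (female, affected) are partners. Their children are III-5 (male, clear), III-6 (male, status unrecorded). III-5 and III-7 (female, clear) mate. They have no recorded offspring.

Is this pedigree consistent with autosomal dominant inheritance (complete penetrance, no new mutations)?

No

Under autosomal dominant, III-3 (affected, female) cannot arise from II-2 (clear) × II-4 (clear).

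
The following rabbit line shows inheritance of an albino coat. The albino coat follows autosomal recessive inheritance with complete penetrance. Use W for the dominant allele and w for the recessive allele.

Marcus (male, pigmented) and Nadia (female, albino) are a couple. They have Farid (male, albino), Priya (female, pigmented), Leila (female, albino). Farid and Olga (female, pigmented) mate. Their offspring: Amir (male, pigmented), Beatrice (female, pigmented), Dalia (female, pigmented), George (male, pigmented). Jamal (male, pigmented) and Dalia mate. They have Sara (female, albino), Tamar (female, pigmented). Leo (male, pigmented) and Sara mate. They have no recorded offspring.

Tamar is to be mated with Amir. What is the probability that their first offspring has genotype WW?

1/3

Jamal is pigmented so carries W and passed w to Sara (ww), so Jamal is Ww.
Dalia is pigmented so carries W and received w from Farid (ww), so Dalia is Ww.
Tamar is a pigmented offspring of Jamal (Ww) × Dalia (Ww), whose cross gives 1/4 WW : 1/2 Ww : 1/4 ww; conditioning on being pigmented, Tamar is WW with probability 1/3, Ww with probability 2/3.
Amir is pigmented so carries W and received w from Farid (ww), so Amir is Ww.
Summing over parental genotype combinations, P(offspring has genotype WW) = 1/3·1/2 + 2/3·1/4 = 1/3.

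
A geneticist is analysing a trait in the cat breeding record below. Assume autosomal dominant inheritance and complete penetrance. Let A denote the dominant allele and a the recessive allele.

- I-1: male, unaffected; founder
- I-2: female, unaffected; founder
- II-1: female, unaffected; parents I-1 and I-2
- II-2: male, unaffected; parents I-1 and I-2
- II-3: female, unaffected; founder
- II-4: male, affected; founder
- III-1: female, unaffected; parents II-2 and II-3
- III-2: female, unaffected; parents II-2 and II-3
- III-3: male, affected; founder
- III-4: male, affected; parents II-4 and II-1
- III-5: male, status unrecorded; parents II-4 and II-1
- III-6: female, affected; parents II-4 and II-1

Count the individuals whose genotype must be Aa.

2

Obligate heterozygotes: III-4 is affected so carries A and received a from II-1 (aa), so III-4 is Aa; III-6 is affected so carries A and received a from II-1 (aa), so III-6 is Aa.
Every other individual is either homozygous by phenotype or has at least one consistent homozygous assignment, so the count is 2.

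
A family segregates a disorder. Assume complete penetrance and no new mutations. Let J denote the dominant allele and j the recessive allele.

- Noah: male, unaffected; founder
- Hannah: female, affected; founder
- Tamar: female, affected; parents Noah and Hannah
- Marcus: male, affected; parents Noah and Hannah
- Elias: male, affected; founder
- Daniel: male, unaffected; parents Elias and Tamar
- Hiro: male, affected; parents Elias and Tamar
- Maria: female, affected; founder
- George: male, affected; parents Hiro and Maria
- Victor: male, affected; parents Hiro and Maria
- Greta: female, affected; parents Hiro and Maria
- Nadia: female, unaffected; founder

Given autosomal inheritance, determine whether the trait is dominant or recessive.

dominant

Elias and Tamar are both affected yet have an unaffected child Daniel. Under a recessive model two affected parents are homozygous and every child would be affected, so the trait cannot be recessive.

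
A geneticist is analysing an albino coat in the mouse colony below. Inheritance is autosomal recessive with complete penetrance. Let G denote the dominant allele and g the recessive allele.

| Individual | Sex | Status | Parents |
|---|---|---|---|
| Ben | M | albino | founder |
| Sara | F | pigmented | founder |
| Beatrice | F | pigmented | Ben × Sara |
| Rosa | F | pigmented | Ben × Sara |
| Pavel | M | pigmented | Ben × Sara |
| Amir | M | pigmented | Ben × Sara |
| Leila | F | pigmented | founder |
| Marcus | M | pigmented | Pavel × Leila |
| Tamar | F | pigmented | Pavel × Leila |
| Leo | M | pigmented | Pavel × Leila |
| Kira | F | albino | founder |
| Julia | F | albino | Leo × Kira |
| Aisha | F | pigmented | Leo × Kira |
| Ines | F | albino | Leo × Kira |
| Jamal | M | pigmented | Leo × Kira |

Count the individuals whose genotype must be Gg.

Obligate heterozygotes: Beatrice is pigmented so carries G and received g from Ben (gg), so Beatrice is Gg; Rosa is pigmented so carries G and received g from Ben (gg), so Rosa is Gg; Pavel is pigmented so carries G and received g from Ben (gg), so Pavel is Gg; Amir is pigmented so carries G and received g from Ben (gg), so Amir is Gg; Leo is pigmented so carries G and passed g to Julia (gg), so Leo is Gg; Aisha is pigmented so carries G and received g from Kira (gg), so Aisha is Gg; Jamal is pigmented so carries G and received g from Kira (gg), so Jamal is Gg.
Every other individual is either homozygous by phenotype or has at least one consistent homozygous assignment, so the count is 7.

7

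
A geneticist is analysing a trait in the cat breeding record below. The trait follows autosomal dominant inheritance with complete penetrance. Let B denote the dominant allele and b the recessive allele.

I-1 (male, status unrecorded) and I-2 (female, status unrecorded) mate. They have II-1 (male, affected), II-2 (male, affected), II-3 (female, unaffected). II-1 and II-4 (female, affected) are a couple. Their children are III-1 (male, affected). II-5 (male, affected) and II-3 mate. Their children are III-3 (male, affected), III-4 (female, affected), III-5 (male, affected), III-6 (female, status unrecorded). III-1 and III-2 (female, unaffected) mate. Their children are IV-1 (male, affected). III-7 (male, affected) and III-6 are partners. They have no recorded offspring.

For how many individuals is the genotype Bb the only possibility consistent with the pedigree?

Obligate heterozygotes: III-3 is affected so carries B and received b from II-3 (bb), so III-3 is Bb; III-4 is affected so carries B and received b from II-3 (bb), so III-4 is Bb; III-5 is affected so carries B and received b from II-3 (bb), so III-5 is Bb; IV-1 is affected so carries B and received b from III-2 (bb), so IV-1 is Bb.
Every other individual is either homozygous by phenotype or has at least one consistent homozygous assignment, so the count is 4.

4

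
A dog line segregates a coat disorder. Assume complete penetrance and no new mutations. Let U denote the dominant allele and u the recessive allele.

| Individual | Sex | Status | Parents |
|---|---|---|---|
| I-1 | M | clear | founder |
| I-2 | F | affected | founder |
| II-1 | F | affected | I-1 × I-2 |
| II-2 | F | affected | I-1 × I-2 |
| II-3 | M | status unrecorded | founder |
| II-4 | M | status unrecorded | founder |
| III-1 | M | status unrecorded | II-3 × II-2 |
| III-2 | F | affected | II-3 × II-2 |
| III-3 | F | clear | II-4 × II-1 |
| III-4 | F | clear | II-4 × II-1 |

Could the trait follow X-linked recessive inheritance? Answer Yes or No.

Under X-linked recessive, II-1 (affected, female) cannot arise from I-1 (clear) × I-2 (affected).

No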